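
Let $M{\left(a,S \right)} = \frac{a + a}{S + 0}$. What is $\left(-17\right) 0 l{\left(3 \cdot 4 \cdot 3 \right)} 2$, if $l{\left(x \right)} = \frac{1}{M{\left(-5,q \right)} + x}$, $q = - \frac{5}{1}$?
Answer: $0$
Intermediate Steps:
$q = -5$ ($q = \left(-5\right) 1 = -5$)
$M{\left(a,S \right)} = \frac{2 a}{S}$
$l{\left(x \right)} = \frac{1}{2 + x}$ ($l{\left(x \right)} = \frac{1}{2 \left(-5\right) \frac{1}{-5} + x} = \frac{1}{2 \left(-5\right) \left(- \frac{1}{5}\right) + x} = \frac{1}{2 + x}$)
$\left(-17\right) 0 l{\left(3 \cdot 4 \cdot 3 \right)} 2 = \frac{\left(-17\right) 0}{2 + 3 \cdot 4 \cdot 3} \cdot 2 = \frac{0}{2 + 12 \cdot 3} \cdot 2 = \frac{0}{2 + 36} \cdot 2 = \frac{0}{38} \cdot 2 = 0 \cdot \frac{1}{38} \cdot 2 = 0 \cdot 2 = 0$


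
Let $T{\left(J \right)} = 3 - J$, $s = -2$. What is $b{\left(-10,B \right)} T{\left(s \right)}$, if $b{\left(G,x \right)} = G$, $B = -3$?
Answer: $-50$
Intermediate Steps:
$b{\left(-10,B \right)} T{\left(s \right)} = - 10 \left(3 - -2\right) = - 10 \left(3 + 2\right) = \left(-10\right) 5 = -50$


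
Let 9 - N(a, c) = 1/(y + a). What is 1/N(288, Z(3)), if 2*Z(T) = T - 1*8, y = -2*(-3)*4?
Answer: 312/2807 ≈ 0.11115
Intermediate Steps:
y = 24 (y = 6*4 = 24)
Z(T) = -4 + T/2 (Z(T) = (T - 1*8)/2 = (T - 8)/2 = (-8 + T)/2 = -4 + T/2)
N(a, c) = 9 - 1/(24 + a)
1/N(288, Z(3)) = 1/((215 + 9*288)/(24 + 288)) = 1/((215 + 2592)/312) = 1/((1/312)*2807) = 1/(2807/312) = 312/2807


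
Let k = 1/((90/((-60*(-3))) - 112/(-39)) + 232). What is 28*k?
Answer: 2184/18359 ≈ 0.11896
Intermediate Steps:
k = 78/18359 (k = 1/((90/180 - 112*(-1/39)) + 232) = 1/((90*(1/180) + 112/39) + 232) = 1/((1/2 + 112/39) + 232) = 1/(263/78 + 232) = 1/(18359/78) = 78/18359 ≈ 0.0042486)
28*k = 28*(78/18359) = 2184/18359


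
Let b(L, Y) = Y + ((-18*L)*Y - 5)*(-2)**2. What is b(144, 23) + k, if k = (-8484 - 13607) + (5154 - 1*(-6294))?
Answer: -249104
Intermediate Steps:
b(L, Y) = -20 + Y - 72*L*Y (b(L, Y) = Y + (-18*L*Y - 5)*4 = Y + (-5 - 18*L*Y)*4 = Y + (-20 - 72*L*Y) = -20 + Y - 72*L*Y)
k = -10643 (k = -22091 + (5154 + 6294) = -22091 + 11448 = -10643)
b(144, 23) + k = (-20 + 23 - 72*144*23) - 10643 = (-20 + 23 - 238464) - 10643 = -238461 - 10643 = -249104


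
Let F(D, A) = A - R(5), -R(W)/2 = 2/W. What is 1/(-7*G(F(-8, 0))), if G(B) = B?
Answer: -5/28 ≈ -0.17857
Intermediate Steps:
R(W) = -4/W
F(D, A) = ⅘ + A (F(D, A) = A - (-4)/5 = A - 1*(-⅘) = A + ⅘ = ⅘ + A)
1/(-7*G(F(-8, 0))) = 1/(-7*(⅘ + 0)) = 1/(-7*⅘) = 1/(-28/5) = -5/28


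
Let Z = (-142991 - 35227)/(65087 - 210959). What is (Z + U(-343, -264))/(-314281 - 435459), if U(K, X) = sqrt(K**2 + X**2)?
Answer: -9901/6075892960 - sqrt(187345)/749740 ≈ -0.00057894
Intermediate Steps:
Z = 9901/8104 (Z = -178218/(-145872) = -178218*(-1/145872) = 9901/8104 ≈ 1.2217)
(Z + U(-343, -264))/(-314281 - 435459) = (9901/8104 + sqrt((-343)**2 + (-264)**2))/(-314281 - 435459) = (9901/8104 + sqrt(117649 + 69696))/(-749740) = (9901/8104 + sqrt(187345))*(-1/749740) = -9901/6075892960 - sqrt(187345)/749740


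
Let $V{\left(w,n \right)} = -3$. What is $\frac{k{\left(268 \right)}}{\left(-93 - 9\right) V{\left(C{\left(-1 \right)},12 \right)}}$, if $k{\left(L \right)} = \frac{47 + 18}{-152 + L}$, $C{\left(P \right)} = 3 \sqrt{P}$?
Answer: $\frac{65}{35496} \approx 0.0018312$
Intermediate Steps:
$k{\left(L \right)} = \frac{65}{-152 + L}$
$\frac{k{\left(268 \right)}}{\left(-93 - 9\right) V{\left(C{\left(-1 \right)},12 \right)}} = \frac{65 \frac{1}{-152 + 268}}{\left(-93 - 9\right) \left(-3\right)} = \frac{65 \cdot \frac{1}{116}}{\left(-102\right) \left(-3\right)} = \frac{65 \cdot \frac{1}{116}}{306} = \frac{65}{116} \cdot \frac{1}{306} = \frac{65}{35496}$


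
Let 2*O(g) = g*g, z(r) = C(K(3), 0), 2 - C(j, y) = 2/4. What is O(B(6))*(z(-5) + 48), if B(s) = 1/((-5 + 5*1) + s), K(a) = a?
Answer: 11/16 ≈ 0.68750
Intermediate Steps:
C(j, y) = 3/2 (C(j, y) = 2 - 2/4 = 2 - 1*½ = 2 - ½ = 3/2)
z(r) = 3/2
B(s) = 1/s (B(s) = 1/((-5 + 5) + s) = 1/(0 + s) = 1/s)
O(g) = g²/2 (O(g) = (g*g)/2 = g²/2)
O(B(6))*(z(-5) + 48) = ((1/6)²/2)*(3/2 + 48) = ((⅙)²/2)*(99/2) = ((½)*(1/36))*(99/2) = (1/72)*(99/2) = 11/16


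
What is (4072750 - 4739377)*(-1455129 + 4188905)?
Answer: -1822408893552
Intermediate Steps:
(4072750 - 4739377)*(-1455129 + 4188905) = -666627*2733776 = -1822408893552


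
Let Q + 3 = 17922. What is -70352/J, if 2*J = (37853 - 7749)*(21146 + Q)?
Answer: -17588/147001595 ≈ -0.00011964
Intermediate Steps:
Q = 17919 (Q = -3 + 17922 = 17919)
J = 588006380 (J = ((37853 - 7749)*(21146 + 17919))/2 = (30104*39065)/2 = (½)*1176012760 = 588006380)
-70352/J = -70352/588006380 = -1*17588/147001595 = -17588/147001595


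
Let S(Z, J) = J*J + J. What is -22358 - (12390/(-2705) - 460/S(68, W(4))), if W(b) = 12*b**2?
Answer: -112031342585/5011824 ≈ -22353.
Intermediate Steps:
S(Z, J) = J + J**2 (S(Z, J) = J**2 + J = J + J**2)
-22358 - (12390/(-2705) - 460/S(68, W(4))) = -22358 - (12390/(-2705) - 460*1/(192*(1 + 12*4**2))) = -22358 - (12390*(-1/2705) - 460*1/(192*(1 + 12*16))) = -22358 - (-2478/541 - 460*1/(192*(1 + 192))) = -22358 - (-2478/541 - 460/(192*193)) = -22358 - (-2478/541 - 460/37056) = -22358 - (-2478/541 - 460*1/37056) = -22358 - (-2478/541 - 115/9264) = -22358 - 1*(-23018407/5011824) = -22358 + 23018407/5011824 = -112031342585/5011824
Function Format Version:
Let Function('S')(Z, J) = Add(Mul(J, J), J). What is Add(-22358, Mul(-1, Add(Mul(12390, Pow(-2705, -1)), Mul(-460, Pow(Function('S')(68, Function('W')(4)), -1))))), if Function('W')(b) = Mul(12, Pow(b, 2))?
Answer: Rational(-112031342585, 5011824) ≈ -22353.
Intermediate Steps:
Function('S')(Z, J) = Add(J, Pow(J, 2)) (Function('S')(Z, J) = Add(Pow(J, 2), J) = Add(J, Pow(J, 2)))
Add(-22358, Mul(-1, Add(Mul(12390, Pow(-2705, -1)), Mul(-460, Pow(Function('S')(68, Function('W')(4)), -1))))) = Add(-22358, Mul(-1, Add(Mul(12390, Pow(-2705, -1)), Mul(-460, Pow(Mul(Mul(12, Pow(4, 2)), Add(1, Mul(12, Pow(4, 2)))), -1))))) = Add(-22358, Mul(-1, Add(Mul(12390, Rational(-1, 2705)), Mul(-460, Pow(Mul(Mul(12, 16), Add(1, Mul(12, 16))), -1))))) = Add(-22358, Mul(-1, Add(Rational(-2478, 541), Mul(-460, Pow(Mul(192, Add(1, 192)), -1))))) = Add(-22358, Mul(-1, Add(Rational(-2478, 541), Mul(-460, Pow(Mul(192, 193), -1))))) = Add(-22358, Mul(-1, Add(Rational(-2478, 541), Mul(-460, Pow(37056, -1))))) = Add(-22358, Mul(-1, Add(Rational(-2478, 541), Mul(-460, Rational(1, 37056))))) = Add(-22358, Mul(-1, Add(Rational(-2478, 541), Rational(-115, 9264)))) = Add(-22358, Mul(-1, Rational(-23018407, 5011824))) = Add(-22358, Rational(23018407, 5011824)) = Rational(-112031342585, 5011824)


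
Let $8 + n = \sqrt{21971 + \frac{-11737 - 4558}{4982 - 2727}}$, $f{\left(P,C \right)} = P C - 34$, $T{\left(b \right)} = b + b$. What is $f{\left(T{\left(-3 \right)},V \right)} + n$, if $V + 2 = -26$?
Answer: $126 + \frac{\sqrt{4467453562}}{451} \approx 274.2$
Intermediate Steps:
$V = -28$ ($V = -2 - 26 = -28$)
$T{\left(b \right)} = 2 b$
$f{\left(P,C \right)} = -34 + C P$ ($f{\left(P,C \right)} = C P - 34 = -34 + C P$)
$n = -8 + \frac{\sqrt{4467453562}}{451}$ ($n = -8 + \sqrt{21971 + \frac{-11737 - 4558}{4982 - 2727}} = -8 + \sqrt{21971 - \frac{16295}{2255}} = -8 + \sqrt{21971 - \frac{3259}{451}} = -8 + \sqrt{\frac{9905662}{451}} = -8 + \frac{\sqrt{4467453562}}{451} \approx 140.2$)
$f{\left(T{\left(-3 \right)},V \right)} + n = \left(-34 - 28 \cdot 2 \left(-3\right)\right) - \left(8 - \frac{\sqrt{4467453562}}{451}\right) = \left(-34 - -168\right) - \left(8 - \frac{\sqrt{4467453562}}{451}\right) = \left(-34 + 168\right) - \left(8 - \frac{\sqrt{4467453562}}{451}\right) = 134 - \left(8 - \frac{\sqrt{4467453562}}{451}\right) = 126 + \frac{\sqrt{4467453562}}{451}$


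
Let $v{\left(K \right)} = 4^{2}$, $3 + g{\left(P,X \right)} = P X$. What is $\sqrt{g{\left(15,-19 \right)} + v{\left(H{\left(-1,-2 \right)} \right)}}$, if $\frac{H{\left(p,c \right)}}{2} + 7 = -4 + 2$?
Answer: $4 i \sqrt{17} \approx 16.492 i$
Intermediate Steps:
$H{\left(p,c \right)} = -18$ ($H{\left(p,c \right)} = -14 + 2 \left(-4 + 2\right) = -14 + 2 \left(-2\right) = -14 - 4 = -18$)
$g{\left(P,X \right)} = -3 + P X$
$v{\left(K \right)} = 16$
$\sqrt{g{\left(15,-19 \right)} + v{\left(H{\left(-1,-2 \right)} \right)}} = \sqrt{\left(-3 + 15 \left(-19\right)\right) + 16} = \sqrt{\left(-3 - 285\right) + 16} = \sqrt{-288 + 16} = \sqrt{-272} = 4 i \sqrt{17}$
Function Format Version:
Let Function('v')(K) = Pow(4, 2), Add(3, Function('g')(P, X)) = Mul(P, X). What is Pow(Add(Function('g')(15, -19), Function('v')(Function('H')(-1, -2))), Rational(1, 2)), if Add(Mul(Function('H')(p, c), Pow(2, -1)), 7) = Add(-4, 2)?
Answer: Mul(4, I, Pow(17, Rational(1, 2))) ≈ Mul(16.492, I)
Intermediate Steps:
Function('H')(p, c) = -18 (Function('H')(p, c) = Add(-14, Mul(2, Add(-4, 2))) = Add(-14, Mul(2, -2)) = Add(-14, -4) = -18)
Function('g')(P, X) = Add(-3, Mul(P, X))
Function('v')(K) = 16
Pow(Add(Function('g')(15, -19), Function('v')(Function('H')(-1, -2))), Rational(1, 2)) = Pow(Add(Add(-3, Mul(15, -19)), 16), Rational(1, 2)) = Pow(Add(Add(-3, -285), 16), Rational(1, 2)) = Pow(Add(-288, 16), Rational(1, 2)) = Pow(-272, Rational(1, 2)) = Mul(4, I, Pow(17, Rational(1, 2)))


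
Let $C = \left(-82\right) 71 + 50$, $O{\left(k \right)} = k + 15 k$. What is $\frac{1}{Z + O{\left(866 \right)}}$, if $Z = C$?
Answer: $\frac{1}{8084} \approx 0.0001237$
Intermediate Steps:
$O{\left(k \right)} = 16 k$
$C = -5772$ ($C = -5822 + 50 = -5772$)
$Z = -5772$
$\frac{1}{Z + O{\left(866 \right)}} = \frac{1}{-5772 + 16 \cdot 866} = \frac{1}{-5772 + 13856} = \frac{1}{8084}$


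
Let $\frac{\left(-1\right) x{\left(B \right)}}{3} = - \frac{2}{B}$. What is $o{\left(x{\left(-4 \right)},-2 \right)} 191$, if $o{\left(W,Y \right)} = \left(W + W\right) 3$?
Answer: $-1719$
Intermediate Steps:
$x{\left(B \right)} = \frac{6}{B}$ ($x{\left(B \right)} = - 3 \left(- \frac{2}{B}\right) = \frac{6}{B}$)
$o{\left(W,Y \right)} = 6 W$ ($o{\left(W,Y \right)} = 2 W 3 = 6 W$)
$o{\left(x{\left(-4 \right)},-2 \right)} 191 = 6 \frac{6}{-4} \cdot 191 = 6 \cdot 6 \left(- \frac{1}{4}\right) 191 = 6 \left(- \frac{3}{2}\right) 191 = \left(-9\right) 191 = -1719$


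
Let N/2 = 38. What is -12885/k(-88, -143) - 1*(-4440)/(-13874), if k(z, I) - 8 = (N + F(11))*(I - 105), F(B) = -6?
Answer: 16953935/40123608 ≈ 0.42254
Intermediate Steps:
N = 76 (N = 2*38 = 76)
k(z, I) = -7342 + 70*I (k(z, I) = 8 + (76 - 6)*(I - 105) = 8 + 70*(-105 + I) = 8 + (-7350 + 70*I) = -7342 + 70*I)
-12885/k(-88, -143) - 1*(-4440)/(-13874) = -12885/(-7342 + 70*(-143)) - 1*(-4440)/(-13874) = -12885/(-7342 - 10010) + 4440*(-1/13874) = -12885/(-17352) - 2220/6937 = -12885*(-1/17352) - 2220/6937 = 4295/5784 - 2220/6937 = 16953935/40123608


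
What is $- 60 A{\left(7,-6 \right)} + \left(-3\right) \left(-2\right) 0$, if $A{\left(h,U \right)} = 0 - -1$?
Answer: $-60$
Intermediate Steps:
$A{\left(h,U \right)} = 1$ ($A{\left(h,U \right)} = 0 + 1 = 1$)
$- 60 A{\left(7,-6 \right)} + \left(-3\right) \left(-2\right) 0 = \left(-60\right) 1 + \left(-3\right) \left(-2\right) 0 = -60 + 6 \cdot 0 = -60 + 0 = -60$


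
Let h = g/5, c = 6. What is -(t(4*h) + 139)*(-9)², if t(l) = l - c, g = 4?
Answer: -55161/5 ≈ -11032.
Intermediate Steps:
h = ⅘ (h = 4/5 = 4*(⅕) = ⅘ ≈ 0.80000)
t(l) = -6 + l (t(l) = l - 1*6 = l - 6 = -6 + l)
-(t(4*h) + 139)*(-9)² = -((-6 + 4*(⅘)) + 139)*(-9)² = -((-6 + 16/5) + 139)*81 = -(-14/5 + 139)*81 = -681*81/5 = -1*55161/5 = -55161/5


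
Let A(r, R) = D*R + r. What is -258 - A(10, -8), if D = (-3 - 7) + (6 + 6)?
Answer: -252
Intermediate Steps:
D = 2 (D = -10 + 12 = 2)
A(r, R) = r + 2*R (A(r, R) = 2*R + r = r + 2*R)
-258 - A(10, -8) = -258 - (10 + 2*(-8)) = -258 - (10 - 16) = -258 - 1*(-6) = -258 + 6 = -252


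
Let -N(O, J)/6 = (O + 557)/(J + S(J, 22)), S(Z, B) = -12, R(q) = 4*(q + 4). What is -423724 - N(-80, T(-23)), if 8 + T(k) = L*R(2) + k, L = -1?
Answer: -28392370/67 ≈ -4.2377e+5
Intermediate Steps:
R(q) = 16 + 4*q (R(q) = 4*(4 + q) = 16 + 4*q)
T(k) = -32 + k (T(k) = -8 + (-(16 + 4*2) + k) = -8 + (-(16 + 8) + k) = -8 + (-1*24 + k) = -8 + (-24 + k) = -32 + k)
N(O, J) = -6*(557 + O)/(-12 + J) (N(O, J) = -6*(O + 557)/(J - 12) = -6*(557 + O)/(-12 + J))
-423724 - N(-80, T(-23)) = -423724 - 6*(-557 - 1*(-80))/(-12 + (-32 - 23)) = -423724 - 6*(-557 + 80)/(-12 - 55) = -423724 - 6*(-477)/(-67) = -423724 - 6*(-1)*(-477)/67 = -423724 - 1*2862/67 = -423724 - 2862/67 = -28392370/67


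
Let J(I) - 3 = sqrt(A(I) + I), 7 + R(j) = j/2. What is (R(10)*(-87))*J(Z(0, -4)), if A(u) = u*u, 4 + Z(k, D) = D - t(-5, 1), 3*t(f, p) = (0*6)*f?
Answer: 522 + 348*sqrt(14) ≈ 1824.1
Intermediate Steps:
t(f, p) = 0 (t(f, p) = ((0*6)*f)/3 = (0*f)/3 = (1/3)*0 = 0)
Z(k, D) = -4 + D (Z(k, D) = -4 + (D - 1*0) = -4 + (D + 0) = -4 + D)
A(u) = u**2
R(j) = -7 + j/2
J(I) = 3 + sqrt(I + I**2) (J(I) = 3 + sqrt(I**2 + I) = 3 + sqrt(I + I**2))
(R(10)*(-87))*J(Z(0, -4)) = ((-7 + (1/2)*10)*(-87))*(3 + sqrt((-4 - 4)*(1 + (-4 - 4)))) = ((-7 + 5)*(-87))*(3 + sqrt(-8*(1 - 8))) = (-2*(-87))*(3 + sqrt(-8*(-7))) = 174*(3 + sqrt(56)) = 174*(3 + 2*sqrt(14)) = 522 + 348*sqrt(14)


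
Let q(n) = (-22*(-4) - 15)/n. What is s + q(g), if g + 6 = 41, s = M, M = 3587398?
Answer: 125559003/35 ≈ 3.5874e+6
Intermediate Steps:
s = 3587398
g = 35 (g = -6 + 41 = 35)
q(n) = 73/n (q(n) = (88 - 15)/n = 73/n)
s + q(g) = 3587398 + 73/35 = 125559003/35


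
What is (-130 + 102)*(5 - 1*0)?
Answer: -140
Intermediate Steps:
(-130 + 102)*(5 - 1*0) = -28*(5 + 0) = -28*5 = -140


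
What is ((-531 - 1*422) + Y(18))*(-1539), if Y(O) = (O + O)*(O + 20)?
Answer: -638685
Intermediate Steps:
Y(O) = 2*O*(20 + O) (Y(O) = (2*O)*(20 + O) = 2*O*(20 + O))
((-531 - 1*422) + Y(18))*(-1539) = ((-531 - 1*422) + 2*18*(20 + 18))*(-1539) = ((-531 - 422) + 2*18*38)*(-1539) = (-953 + 1368)*(-1539) = 415*(-1539) = -638685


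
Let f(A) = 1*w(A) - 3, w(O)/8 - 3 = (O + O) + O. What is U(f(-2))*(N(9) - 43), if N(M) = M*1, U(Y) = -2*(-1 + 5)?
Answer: 272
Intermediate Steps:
w(O) = 24 + 24*O (w(O) = 24 + 8*((O + O) + O) = 24 + 8*(2*O + O) = 24 + 8*(3*O) = 24 + 24*O)
f(A) = 21 + 24*A (f(A) = 1*(24 + 24*A) - 3 = (24 + 24*A) - 3 = 21 + 24*A)
U(Y) = -8 (U(Y) = -2*4 = -8)
N(M) = M
U(f(-2))*(N(9) - 43) = -8*(9 - 43) = -8*(-34) = 272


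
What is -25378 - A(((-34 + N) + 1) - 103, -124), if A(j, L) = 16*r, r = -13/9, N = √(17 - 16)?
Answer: -228194/9 ≈ -25355.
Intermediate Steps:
N = 1 (N = √1 = 1)
r = -13/9 (r = -13*⅑ = -13/9 ≈ -1.4444)
A(j, L) = -208/9 (A(j, L) = 16*(-13/9) = -208/9)
-25378 - A(((-34 + N) + 1) - 103, -124) = -25378 - 1*(-208/9) = -25378 + 208/9 = -228194/9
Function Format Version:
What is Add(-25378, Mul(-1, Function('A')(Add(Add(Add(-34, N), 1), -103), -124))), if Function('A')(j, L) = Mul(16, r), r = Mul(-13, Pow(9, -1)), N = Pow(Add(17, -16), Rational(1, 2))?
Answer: Rational(-228194, 9) ≈ -25355.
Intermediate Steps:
N = 1 (N = Pow(1, Rational(1, 2)) = 1)
r = Rational(-13, 9) (r = Mul(-13, Rational(1, 9)) = Rational(-13, 9) ≈ -1.4444)
Function('A')(j, L) = Rational(-208, 9) (Function('A')(j, L) = Mul(16, Rational(-13, 9)) = Rational(-208, 9))
Add(-25378, Mul(-1, Function('A')(Add(Add(Add(-34, N), 1), -103), -124))) = Add(-25378, Mul(-1, Rational(-208, 9))) = Add(-25378, Rational(208, 9)) = Rational(-228194, 9)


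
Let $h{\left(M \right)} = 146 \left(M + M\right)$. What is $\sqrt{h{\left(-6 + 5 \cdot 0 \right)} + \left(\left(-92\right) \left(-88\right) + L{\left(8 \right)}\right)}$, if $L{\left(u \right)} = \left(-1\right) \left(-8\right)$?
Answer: $4 \sqrt{397} \approx 79.699$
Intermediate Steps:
$L{\left(u \right)} = 8$
$h{\left(M \right)} = 292 M$ ($h{\left(M \right)} = 146 \cdot 2 M = 292 M$)
$\sqrt{h{\left(-6 + 5 \cdot 0 \right)} + \left(\left(-92\right) \left(-88\right) + L{\left(8 \right)}\right)} = \sqrt{292 \left(-6 + 5 \cdot 0\right) + \left(\left(-92\right) \left(-88\right) + 8\right)} = \sqrt{292 \left(-6 + 0\right) + \left(8096 + 8\right)} = \sqrt{292 \left(-6\right) + 8104} = \sqrt{-1752 + 8104} = \sqrt{6352} = 4 \sqrt{397}$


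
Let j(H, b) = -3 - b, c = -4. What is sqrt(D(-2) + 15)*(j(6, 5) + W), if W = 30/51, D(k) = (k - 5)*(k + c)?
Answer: -126*sqrt(57)/17 ≈ -55.958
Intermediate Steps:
D(k) = (-5 + k)*(-4 + k) (D(k) = (k - 5)*(k - 4) = (-5 + k)*(-4 + k))
W = 10/17 (W = 30*(1/51) = 10/17 ≈ 0.58823)
sqrt(D(-2) + 15)*(j(6, 5) + W) = sqrt((20 + (-2)**2 - 9*(-2)) + 15)*((-3 - 1*5) + 10/17) = sqrt((20 + 4 + 18) + 15)*((-3 - 5) + 10/17) = sqrt(42 + 15)*(-8 + 10/17) = sqrt(57)*(-126/17) = -126*sqrt(57)/17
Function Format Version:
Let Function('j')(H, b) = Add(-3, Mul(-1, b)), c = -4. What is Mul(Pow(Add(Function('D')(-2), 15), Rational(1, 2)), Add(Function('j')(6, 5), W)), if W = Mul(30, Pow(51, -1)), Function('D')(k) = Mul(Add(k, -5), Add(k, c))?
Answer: Mul(Rational(-126, 17), Pow(57, Rational(1, 2))) ≈ -55.958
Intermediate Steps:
Function('D')(k) = Mul(Add(-5, k), Add(-4, k)) (Function('D')(k) = Mul(Add(k, -5), Add(k, -4)) = Mul(Add(-5, k), Add(-4, k)))
W = Rational(10, 17) (W = Mul(30, Rational(1, 51)) = Rational(10, 17) ≈ 0.58823)
Mul(Pow(Add(Function('D')(-2), 15), Rational(1, 2)), Add(Function('j')(6, 5), W)) = Mul(Pow(Add(Add(20, Pow(-2, 2), Mul(-9, -2)), 15), Rational(1, 2)), Add(Add(-3, Mul(-1, 5)), Rational(10, 17))) = Mul(Pow(Add(Add(20, 4, 18), 15), Rational(1, 2)), Add(Add(-3, -5), Rational(10, 17))) = Mul(Pow(Add(42, 15), Rational(1, 2)), Add(-8, Rational(10, 17))) = Mul(Pow(57, Rational(1, 2)), Rational(-126, 17)) = Mul(Rational(-126, 17), Pow(57, Rational(1, 2)))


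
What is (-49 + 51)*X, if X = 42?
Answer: 84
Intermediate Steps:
(-49 + 51)*X = (-49 + 51)*42 = 2*42 = 84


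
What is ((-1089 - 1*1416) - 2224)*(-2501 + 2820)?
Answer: -1508551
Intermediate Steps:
((-1089 - 1*1416) - 2224)*(-2501 + 2820) = ((-1089 - 1416) - 2224)*319 = (-2505 - 2224)*319 = -4729*319 = -1508551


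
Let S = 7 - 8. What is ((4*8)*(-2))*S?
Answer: 64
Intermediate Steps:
S = -1
((4*8)*(-2))*S = ((4*8)*(-2))*(-1) = (32*(-2))*(-1) = -64*(-1) = 64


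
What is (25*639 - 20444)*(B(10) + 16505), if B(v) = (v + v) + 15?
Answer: -73917260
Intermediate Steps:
B(v) = 15 + 2*v (B(v) = 2*v + 15 = 15 + 2*v)
(25*639 - 20444)*(B(10) + 16505) = (25*639 - 20444)*((15 + 2*10) + 16505) = (15975 - 20444)*((15 + 20) + 16505) = -4469*(35 + 16505) = -4469*16540 = -73917260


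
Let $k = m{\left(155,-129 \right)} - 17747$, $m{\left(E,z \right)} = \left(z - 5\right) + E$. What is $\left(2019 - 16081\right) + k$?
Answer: $-31788$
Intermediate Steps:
$m{\left(E,z \right)} = -5 + E + z$ ($m{\left(E,z \right)} = \left(-5 + z\right) + E = -5 + E + z$)
$k = -17726$ ($k = \left(-5 + 155 - 129\right) - 17747 = 21 - 17747 = -17726$)
$\left(2019 - 16081\right) + k = \left(2019 - 16081\right) - 17726 = -14062 - 17726 = -31788$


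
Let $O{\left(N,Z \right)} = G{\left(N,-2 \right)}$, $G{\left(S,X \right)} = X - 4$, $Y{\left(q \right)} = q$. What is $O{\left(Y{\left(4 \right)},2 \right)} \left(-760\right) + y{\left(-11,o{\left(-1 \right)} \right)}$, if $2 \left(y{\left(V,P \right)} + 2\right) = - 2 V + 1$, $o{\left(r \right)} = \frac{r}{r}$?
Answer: $\frac{9139}{2} \approx 4569.5$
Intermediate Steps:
$o{\left(r \right)} = 1$
$G{\left(S,X \right)} = -4 + X$
$y{\left(V,P \right)} = - \frac{3}{2} - V$ ($y{\left(V,P \right)} = -2 + \frac{- 2 V + 1}{2} = -2 + \frac{1 - 2 V}{2} = -2 - \left(- \frac{1}{2} + V\right) = - \frac{3}{2} - V$)
$O{\left(N,Z \right)} = -6$ ($O{\left(N,Z \right)} = -4 - 2 = -6$)
$O{\left(Y{\left(4 \right)},2 \right)} \left(-760\right) + y{\left(-11,o{\left(-1 \right)} \right)} = \left(-6\right) \left(-760\right) - - \frac{19}{2} = 4560 + \left(- \frac{3}{2} + 11\right) = 4560 + \frac{19}{2} = \frac{9139}{2}$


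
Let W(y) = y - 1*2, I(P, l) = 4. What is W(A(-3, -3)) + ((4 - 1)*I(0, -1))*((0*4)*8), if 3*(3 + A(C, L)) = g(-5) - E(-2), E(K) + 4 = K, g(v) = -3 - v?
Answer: -7/3 ≈ -2.3333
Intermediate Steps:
E(K) = -4 + K
A(C, L) = -1/3 (A(C, L) = -3 + ((-3 - 1*(-5)) - (-4 - 2))/3 = -3 + ((-3 + 5) - 1*(-6))/3 = -3 + (2 + 6)/3 = -3 + (1/3)*8 = -3 + 8/3 = -1/3)
W(y) = -2 + y (W(y) = y - 2 = -2 + y)
W(A(-3, -3)) + ((4 - 1)*I(0, -1))*((0*4)*8) = (-2 - 1/3) + ((4 - 1)*4)*((0*4)*8) = -7/3 + (3*4)*(0*8) = -7/3 + 12*0 = -7/3 + 0 = -7/3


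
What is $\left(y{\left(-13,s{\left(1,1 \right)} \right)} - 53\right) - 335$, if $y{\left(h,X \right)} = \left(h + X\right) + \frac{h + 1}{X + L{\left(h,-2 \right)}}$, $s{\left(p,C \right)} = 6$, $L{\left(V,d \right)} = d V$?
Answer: $- \frac{3163}{8} \approx -395.38$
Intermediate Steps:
$L{\left(V,d \right)} = V d$
$y{\left(h,X \right)} = X + h + \frac{1 + h}{X - 2 h}$ ($y{\left(h,X \right)} = \left(h + X\right) + \frac{h + 1}{X + h \left(-2\right)} = \left(X + h\right) + \frac{1 + h}{X - 2 h} = X + h + \frac{1 + h}{X - 2 h}$)
$\left(y{\left(-13,s{\left(1,1 \right)} \right)} - 53\right) - 335 = \left(\frac{1 - 13 + 6^{2} - 2 \left(-13\right)^{2} - 6 \left(-13\right)}{6 - -26} - 53\right) - 335 = \left(\frac{1 - 13 + 36 - 338 + 78}{6 + 26} - 53\right) - 335 = \left(\frac{1 - 13 + 36 - 338 + 78}{32} - 53\right) - 335 = \left(\frac{1}{32} \left(-236\right) - 53\right) - 335 = \left(- \frac{59}{8} - 53\right) - 335 = - \frac{483}{8} - 335 = - \frac{3163}{8}$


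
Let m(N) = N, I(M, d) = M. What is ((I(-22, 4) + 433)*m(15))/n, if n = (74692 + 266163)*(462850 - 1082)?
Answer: 1233/31479186328 ≈ 3.9169e-8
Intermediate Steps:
n = 157395931640 (n = 340855*461768 = 157395931640)
((I(-22, 4) + 433)*m(15))/n = ((-22 + 433)*15)/157395931640 = (411*15)*(1/157395931640) = 6165*(1/157395931640) = 1233/31479186328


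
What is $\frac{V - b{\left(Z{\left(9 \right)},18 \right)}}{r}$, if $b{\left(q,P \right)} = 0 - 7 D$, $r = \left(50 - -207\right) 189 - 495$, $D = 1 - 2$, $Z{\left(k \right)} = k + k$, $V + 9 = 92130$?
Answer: $\frac{46057}{24039} \approx 1.9159$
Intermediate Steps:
$V = 92121$ ($V = -9 + 92130 = 92121$)
$Z{\left(k \right)} = 2 k$
$D = -1$ ($D = 1 - 2 = -1$)
$r = 48078$ ($r = \left(50 + 207\right) 189 - 495 = 257 \cdot 189 - 495 = 48573 - 495 = 48078$)
$b{\left(q,P \right)} = 7$ ($b{\left(q,P \right)} = 0 - -7 = 0 + 7 = 7$)
$\frac{V - b{\left(Z{\left(9 \right)},18 \right)}}{r} = \frac{92121 - 7}{48078} = \left(92121 - 7\right) \frac{1}{48078} = 92114 \cdot \frac{1}{48078} = \frac{46057}{24039}$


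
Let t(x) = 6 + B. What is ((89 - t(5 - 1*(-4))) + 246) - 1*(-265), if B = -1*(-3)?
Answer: 591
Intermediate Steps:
B = 3
t(x) = 9 (t(x) = 6 + 3 = 9)
((89 - t(5 - 1*(-4))) + 246) - 1*(-265) = ((89 - 1*9) + 246) - 1*(-265) = ((89 - 9) + 246) + 265 = (80 + 246) + 265 = 326 + 265 = 591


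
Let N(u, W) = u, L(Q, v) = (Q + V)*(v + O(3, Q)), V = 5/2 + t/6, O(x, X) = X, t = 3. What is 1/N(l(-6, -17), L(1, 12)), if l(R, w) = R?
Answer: -⅙ ≈ -0.16667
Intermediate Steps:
V = 3 (V = 5/2 + 3/6 = 5*(½) + 3*(⅙) = 5/2 + ½ = 3)
L(Q, v) = (3 + Q)*(Q + v) (L(Q, v) = (Q + 3)*(v + Q) = (3 + Q)*(Q + v))
1/N(l(-6, -17), L(1, 12)) = 1/(-6) = -⅙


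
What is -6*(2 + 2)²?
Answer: -96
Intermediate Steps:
-6*(2 + 2)² = -6*4² = -6*16 = -96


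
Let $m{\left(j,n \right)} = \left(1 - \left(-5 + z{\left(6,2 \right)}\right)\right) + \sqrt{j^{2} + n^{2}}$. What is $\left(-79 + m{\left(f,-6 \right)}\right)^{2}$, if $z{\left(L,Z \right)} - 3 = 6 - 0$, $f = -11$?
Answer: $\left(82 - \sqrt{157}\right)^{2} \approx 4826.1$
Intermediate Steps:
$z{\left(L,Z \right)} = 9$ ($z{\left(L,Z \right)} = 3 + \left(6 - 0\right) = 3 + \left(6 + 0\right) = 3 + 6 = 9$)
$m{\left(j,n \right)} = -3 + \sqrt{j^{2} + n^{2}}$ ($m{\left(j,n \right)} = \left(1 + \left(5 - 9\right)\right) + \sqrt{j^{2} + n^{2}} = \left(1 - 4\right) + \sqrt{j^{2} + n^{2}} = -3 + \sqrt{j^{2} + n^{2}}$)
$\left(-79 + m{\left(f,-6 \right)}\right)^{2} = \left(-79 - \left(3 - \sqrt{\left(-11\right)^{2} + \left(-6\right)^{2}}\right)\right)^{2} = \left(-79 - \left(3 - \sqrt{121 + 36}\right)\right)^{2} = \left(-79 - \left(3 - \sqrt{157}\right)\right)^{2} = \left(-82 + \sqrt{157}\right)^{2}$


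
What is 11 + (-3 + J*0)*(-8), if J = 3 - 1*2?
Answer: 35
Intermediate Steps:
J = 1 (J = 3 - 2 = 1)
11 + (-3 + J*0)*(-8) = 11 + (-3 + 1*0)*(-8) = 11 + (-3 + 0)*(-8) = 11 - 3*(-8) = 11 + 24 = 35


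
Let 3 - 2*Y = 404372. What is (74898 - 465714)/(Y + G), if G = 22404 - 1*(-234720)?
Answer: -781632/109879 ≈ -7.1136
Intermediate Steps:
Y = -404369/2 (Y = 3/2 - ½*404372 = 3/2 - 202186 = -404369/2 ≈ -2.0218e+5)
G = 257124 (G = 22404 + 234720 = 257124)
(74898 - 465714)/(Y + G) = (74898 - 465714)/(-404369/2 + 257124) = -390816/109879/2 = -390816*2/109879 = -781632/109879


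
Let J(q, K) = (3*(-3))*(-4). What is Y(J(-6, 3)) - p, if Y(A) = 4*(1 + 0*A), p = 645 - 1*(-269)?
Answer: -910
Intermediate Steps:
J(q, K) = 36 (J(q, K) = -9*(-4) = 36)
p = 914 (p = 645 + 269 = 914)
Y(A) = 4 (Y(A) = 4*(1 + 0) = 4*1 = 4)
Y(J(-6, 3)) - p = 4 - 1*914 = 4 - 914 = -910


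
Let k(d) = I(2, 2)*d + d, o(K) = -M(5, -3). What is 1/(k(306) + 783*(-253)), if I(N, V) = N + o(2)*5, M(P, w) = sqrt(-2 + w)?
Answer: I/(9*(-21909*I + 170*sqrt(5))) ≈ -5.07e-6 + 8.7966e-8*I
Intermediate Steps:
o(K) = -I*sqrt(5) (o(K) = -sqrt(-2 - 3) = -sqrt(-5) = -I*sqrt(5))
I(N, V) = N - 5*I*sqrt(5) (I(N, V) = N - I*sqrt(5)*5 = N - 5*I*sqrt(5))
k(d) = d + d*(2 - 5*I*sqrt(5)) (k(d) = (2 - 5*I*sqrt(5))*d + d = d*(2 - 5*I*sqrt(5)) + d = d + d*(2 - 5*I*sqrt(5)))
1/(k(306) + 783*(-253)) = 1/(306*(3 - 5*I*sqrt(5)) + 783*(-253)) = 1/((918 - 1530*I*sqrt(5)) - 198099) = 1/(-197181 - 1530*I*sqrt(5))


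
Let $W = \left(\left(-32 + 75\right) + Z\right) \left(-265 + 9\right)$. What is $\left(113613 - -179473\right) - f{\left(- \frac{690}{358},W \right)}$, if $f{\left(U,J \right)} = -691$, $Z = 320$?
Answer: $293777$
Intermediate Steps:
$W = -92928$ ($W = \left(\left(-32 + 75\right) + 320\right) \left(-265 + 9\right) = \left(43 + 320\right) \left(-256\right) = 363 \left(-256\right) = -92928$)
$\left(113613 - -179473\right) - f{\left(- \frac{690}{358},W \right)} = \left(113613 - -179473\right) - -691 = \left(113613 + 179473\right) + 691 = 293086 + 691 = 293777$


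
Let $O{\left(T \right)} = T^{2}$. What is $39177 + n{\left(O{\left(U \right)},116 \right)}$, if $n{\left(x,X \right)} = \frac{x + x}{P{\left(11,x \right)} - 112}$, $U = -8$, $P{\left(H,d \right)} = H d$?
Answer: $\frac{1449557}{37} \approx 39177.0$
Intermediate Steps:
$n{\left(x,X \right)} = \frac{2 x}{-112 + 11 x}$ ($n{\left(x,X \right)} = \frac{x + x}{11 x - 112} = \frac{2 x}{-112 + 11 x}$)
$39177 + n{\left(O{\left(U \right)},116 \right)} = 39177 + \frac{2 \left(-8\right)^{2}}{-112 + 11 \left(-8\right)^{2}} = 39177 + 2 \cdot 64 \frac{1}{-112 + 11 \cdot 64} = 39177 + 2 \cdot 64 \frac{1}{-112 + 704} = 39177 + 2 \cdot 64 \cdot \frac{1}{592} = 39177 + \frac{8}{37} = \frac{1449557}{37}$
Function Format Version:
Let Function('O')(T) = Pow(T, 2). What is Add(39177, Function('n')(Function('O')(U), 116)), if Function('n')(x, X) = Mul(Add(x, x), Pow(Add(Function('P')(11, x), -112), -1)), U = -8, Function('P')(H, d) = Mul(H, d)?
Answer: Rational(1449557, 37) ≈ 39177.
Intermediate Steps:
Function('n')(x, X) = Mul(2, x, Pow(Add(-112, Mul(11, x)), -1)) (Function('n')(x, X) = Mul(Add(x, x), Pow(Add(Mul(11, x), -112), -1)) = Mul(Mul(2, x), Pow(Add(-112, Mul(11, x)), -1)) = Mul(2, x, Pow(Add(-112, Mul(11, x)), -1)))
Add(39177, Function('n')(Function('O')(U), 116)) = Add(39177, Mul(2, Pow(-8, 2), Pow(Add(-112, Mul(11, Pow(-8, 2))), -1))) = Add(39177, Mul(2, 64, Pow(Add(-112, Mul(11, 64)), -1))) = Add(39177, Mul(2, 64, Pow(Add(-112, 704), -1))) = Add(39177, Mul(2, 64, Pow(592, -1))) = Add(39177, Mul(2, 64, Rational(1, 592))) = Add(39177, Rational(8, 37)) = Rational(1449557, 37)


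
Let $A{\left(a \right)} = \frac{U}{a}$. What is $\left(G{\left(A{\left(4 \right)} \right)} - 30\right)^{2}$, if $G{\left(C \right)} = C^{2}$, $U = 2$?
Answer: $\frac{14161}{16} \approx 885.06$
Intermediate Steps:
$A{\left(a \right)} = \frac{2}{a}$
$\left(G{\left(A{\left(4 \right)} \right)} - 30\right)^{2} = \left(\left(\frac{2}{4}\right)^{2} - 30\right)^{2} = \left(\left(2 \cdot \frac{1}{4}\right)^{2} - 30\right)^{2} = \left(\left(\frac{1}{2}\right)^{2} - 30\right)^{2} = \left(\frac{1}{4} - 30\right)^{2} = \left(- \frac{119}{4}\right)^{2} = \frac{14161}{16}$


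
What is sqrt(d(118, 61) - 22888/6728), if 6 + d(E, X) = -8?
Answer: I*sqrt(14635)/29 ≈ 4.1716*I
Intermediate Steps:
d(E, X) = -14 (d(E, X) = -6 - 8 = -14)
sqrt(d(118, 61) - 22888/6728) = sqrt(-14 - 22888/6728) = sqrt(-14 - 22888*1/6728) = sqrt(-14 - 2861/841) = sqrt(-14635/841) = I*sqrt(14635)/29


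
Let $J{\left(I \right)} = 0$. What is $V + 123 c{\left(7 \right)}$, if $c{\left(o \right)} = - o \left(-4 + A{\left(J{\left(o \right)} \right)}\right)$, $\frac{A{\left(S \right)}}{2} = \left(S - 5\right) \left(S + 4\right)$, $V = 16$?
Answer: $37900$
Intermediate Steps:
$A{\left(S \right)} = 2 \left(-5 + S\right) \left(4 + S\right)$ ($A{\left(S \right)} = 2 \left(S - 5\right) \left(S + 4\right) = 2 \left(-5 + S\right) \left(4 + S\right)$)
$c{\left(o \right)} = 44 o$ ($c{\left(o \right)} = - o \left(-4 - \left(40 - 2 \cdot 0^{2}\right)\right) = - o \left(-4 + \left(-40 + 0 + 2 \cdot 0\right)\right) = - o \left(-4 + \left(-40 + 0 + 0\right)\right) = - o \left(-4 - 40\right) = - o \left(-44\right) = 44 o$)
$V + 123 c{\left(7 \right)} = 16 + 123 \cdot 44 \cdot 7 = 16 + 123 \cdot 308 = 16 + 37884 = 37900$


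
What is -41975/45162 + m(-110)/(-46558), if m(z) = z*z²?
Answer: 29078174975/1051326198 ≈ 27.659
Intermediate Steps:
m(z) = z³
-41975/45162 + m(-110)/(-46558) = -41975/45162 + (-110)³/(-46558) = -41975*1/45162 - 1331000*(-1/46558) = -41975/45162 + 665500/23279 = 29078174975/1051326198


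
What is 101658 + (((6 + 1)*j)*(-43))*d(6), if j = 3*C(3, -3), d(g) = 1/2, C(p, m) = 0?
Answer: 101658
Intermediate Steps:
d(g) = ½
j = 0 (j = 3*0 = 0)
101658 + (((6 + 1)*j)*(-43))*d(6) = 101658 + (((6 + 1)*0)*(-43))*(½) = 101658 + ((7*0)*(-43))*(½) = 101658 + (0*(-43))*(½) = 101658 + 0*(½) = 101658 + 0 = 101658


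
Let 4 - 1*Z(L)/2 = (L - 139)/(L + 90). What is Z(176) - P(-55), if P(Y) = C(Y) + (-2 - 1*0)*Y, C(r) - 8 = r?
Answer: -7352/133 ≈ -55.278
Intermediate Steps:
C(r) = 8 + r
Z(L) = 8 - 2*(-139 + L)/(90 + L) (Z(L) = 8 - 2*(L - 139)/(L + 90) = 8 - 2*(-139 + L)/(90 + L))
P(Y) = 8 - Y (P(Y) = (8 + Y) + (-2 - 1*0)*Y = (8 + Y) + (-2 + 0)*Y = (8 + Y) - 2*Y = 8 - Y)
Z(176) - P(-55) = 2*(499 + 3*176)/(90 + 176) - (8 - 1*(-55)) = 2*(499 + 528)/266 - (8 + 55) = 2*(1/266)*1027 - 1*63 = 1027/133 - 63 = -7352/133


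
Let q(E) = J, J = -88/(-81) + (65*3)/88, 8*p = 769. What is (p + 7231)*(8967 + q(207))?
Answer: 138814423865/2112 ≈ 6.5727e+7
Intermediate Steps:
p = 769/8 (p = (⅛)*769 = 769/8 ≈ 96.125)
J = 23539/7128 (J = -88*(-1/81) + 195*(1/88) = 88/81 + 195/88 = 23539/7128 ≈ 3.3023)
q(E) = 23539/7128
(p + 7231)*(8967 + q(207)) = (769/8 + 7231)*(8967 + 23539/7128) = (58617/8)*(63940315/7128) = 138814423865/2112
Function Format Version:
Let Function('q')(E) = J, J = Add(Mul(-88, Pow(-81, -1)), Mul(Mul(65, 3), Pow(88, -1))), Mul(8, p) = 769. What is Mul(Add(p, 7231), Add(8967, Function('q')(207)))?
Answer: Rational(138814423865, 2112) ≈ 6.5727e+7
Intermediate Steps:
p = Rational(769, 8) (p = Mul(Rational(1, 8), 769) = Rational(769, 8) ≈ 96.125)
J = Rational(23539, 7128) (J = Add(Mul(-88, Rational(-1, 81)), Mul(195, Rational(1, 88))) = Add(Rational(88, 81), Rational(195, 88)) = Rational(23539, 7128) ≈ 3.3023)
Function('q')(E) = Rational(23539, 7128)
Mul(Add(p, 7231), Add(8967, Function('q')(207))) = Mul(Add(Rational(769, 8), 7231), Add(8967, Rational(23539, 7128))) = Mul(Rational(58617, 8), Rational(63940315, 7128)) = Rational(138814423865, 2112)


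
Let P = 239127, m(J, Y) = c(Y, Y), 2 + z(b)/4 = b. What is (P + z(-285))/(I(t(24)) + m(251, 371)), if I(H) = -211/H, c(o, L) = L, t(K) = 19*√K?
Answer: 764946370776/1192477103 + 1908115622*√6/1192477103 ≈ 645.40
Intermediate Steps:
z(b) = -8 + 4*b
m(J, Y) = Y
(P + z(-285))/(I(t(24)) + m(251, 371)) = (239127 + (-8 + 4*(-285)))/(-211*√6/228 + 371) = (239127 + (-8 - 1140))/(-211*√6/228 + 371) = (239127 - 1148)/(-211*√6/228 + 371) = 237979/(-211*√6/228 + 371) = 237979/(371 - 211*√6/228)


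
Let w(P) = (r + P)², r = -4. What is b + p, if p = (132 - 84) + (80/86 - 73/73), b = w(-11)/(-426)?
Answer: 289437/6106 ≈ 47.402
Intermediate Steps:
w(P) = (-4 + P)²
b = -75/142 (b = (-4 - 11)²/(-426) = (-15)²*(-1/426) = 225*(-1/426) = -75/142 ≈ -0.52817)
p = 2061/43 (p = 48 + (80*(1/86) - 73*1/73) = 48 + (40/43 - 1) = 48 - 3/43 = 2061/43 ≈ 47.930)
b + p = -75/142 + 2061/43 = 289437/6106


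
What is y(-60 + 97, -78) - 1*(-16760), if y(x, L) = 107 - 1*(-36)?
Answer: 16903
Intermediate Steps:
y(x, L) = 143 (y(x, L) = 107 + 36 = 143)
y(-60 + 97, -78) - 1*(-16760) = 143 - 1*(-16760) = 143 + 16760 = 16903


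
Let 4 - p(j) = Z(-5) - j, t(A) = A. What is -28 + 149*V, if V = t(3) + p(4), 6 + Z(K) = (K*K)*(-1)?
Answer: 6230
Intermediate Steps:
Z(K) = -6 - K² (Z(K) = -6 + (K*K)*(-1) = -6 + K²*(-1) = -6 - K²)
p(j) = 35 + j (p(j) = 4 - ((-6 - 1*(-5)²) - j) = 4 - ((-6 - 1*25) - j) = 4 - ((-6 - 25) - j) = 4 - (-31 - j) = 4 + (31 + j) = 35 + j)
V = 42 (V = 3 + (35 + 4) = 3 + 39 = 42)
-28 + 149*V = -28 + 149*42 = -28 + 6258 = 6230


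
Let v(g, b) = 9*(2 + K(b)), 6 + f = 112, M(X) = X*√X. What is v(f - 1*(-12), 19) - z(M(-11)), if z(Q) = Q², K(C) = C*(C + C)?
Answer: 7847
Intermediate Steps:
M(X) = X^(3/2)
f = 106 (f = -6 + 112 = 106)
K(C) = 2*C² (K(C) = C*(2*C) = 2*C²)
v(g, b) = 18 + 18*b² (v(g, b) = 9*(2 + 2*b²) = 18 + 18*b²)
v(f - 1*(-12), 19) - z(M(-11)) = (18 + 18*19²) - ((-11)^(3/2))² = (18 + 18*361) - (-11*I*√11)² = (18 + 6498) - 1*(-1331) = 6516 + 1331 = 7847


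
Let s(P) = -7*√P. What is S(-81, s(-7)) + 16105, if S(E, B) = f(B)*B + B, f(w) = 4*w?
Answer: 14733 - 7*I*√7 ≈ 14733.0 - 18.52*I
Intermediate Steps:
S(E, B) = B + 4*B² (S(E, B) = (4*B)*B + B = 4*B² + B = B + 4*B²)
S(-81, s(-7)) + 16105 = (-7*I*√7)*(1 + 4*(-7*I*√7)) + 16105 = (-7*I*√7)*(1 - 28*I*√7) + 16105 = -7*I*√7*(1 - 28*I*√7) + 16105 = 16105 - 7*I*√7*(1 - 28*I*√7)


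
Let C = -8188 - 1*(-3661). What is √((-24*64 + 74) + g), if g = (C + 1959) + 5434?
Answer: 6*√39 ≈ 37.470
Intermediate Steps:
C = -4527 (C = -8188 + 3661 = -4527)
g = 2866 (g = (-4527 + 1959) + 5434 = -2568 + 5434 = 2866)
√((-24*64 + 74) + g) = √((-24*64 + 74) + 2866) = √((-1536 + 74) + 2866) = √(-1462 + 2866) = √1404 = 6*√39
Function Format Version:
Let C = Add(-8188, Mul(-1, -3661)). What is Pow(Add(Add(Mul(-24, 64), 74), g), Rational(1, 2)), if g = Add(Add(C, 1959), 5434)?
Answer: Mul(6, Pow(39, Rational(1, 2))) ≈ 37.470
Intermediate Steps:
C = -4527 (C = Add(-8188, 3661) = -4527)
g = 2866 (g = Add(Add(-4527, 1959), 5434) = Add(-2568, 5434) = 2866)
Pow(Add(Add(Mul(-24, 64), 74), g), Rational(1, 2)) = Pow(Add(Add(Mul(-24, 64), 74), 2866), Rational(1, 2)) = Pow(Add(Add(-1536, 74), 2866), Rational(1, 2)) = Pow(Add(-1462, 2866), Rational(1, 2)) = Pow(1404, Rational(1, 2)) = Mul(6, Pow(39, Rational(1, 2)))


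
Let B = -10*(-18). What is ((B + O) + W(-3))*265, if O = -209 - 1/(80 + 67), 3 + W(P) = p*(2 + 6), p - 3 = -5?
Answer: -1870105/147 ≈ -12722.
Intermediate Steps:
p = -2 (p = 3 - 5 = -2)
W(P) = -19 (W(P) = -3 - 2*(2 + 6) = -3 - 2*8 = -3 - 16 = -19)
B = 180
O = -30724/147 (O = -209 - 1/147 = -30724/147 ≈ -209.01)
((B + O) + W(-3))*265 = ((180 - 30724/147) - 19)*265 = (-4264/147 - 19)*265 = -7057/147*265 = -1870105/147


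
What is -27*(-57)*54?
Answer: 83106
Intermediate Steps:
-27*(-57)*54 = 1539*54 = 83106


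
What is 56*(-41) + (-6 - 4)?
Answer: -2306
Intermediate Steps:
56*(-41) + (-6 - 4) = -2296 - 10 = -2306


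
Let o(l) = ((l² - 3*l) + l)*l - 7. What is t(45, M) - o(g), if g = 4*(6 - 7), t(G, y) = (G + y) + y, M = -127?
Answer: -106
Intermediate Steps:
t(G, y) = G + 2*y
g = -4 (g = 4*(-1) = -4)
o(l) = -7 + l*(l² - 2*l) (o(l) = (l² - 2*l)*l - 7 = l*(l² - 2*l) - 7 = -7 + l*(l² - 2*l))
t(45, M) - o(g) = (45 + 2*(-127)) - (-7 + (-4)³ - 2*(-4)²) = (45 - 254) - (-7 - 64 - 2*16) = -209 - (-7 - 64 - 32) = -209 - 1*(-103) = -209 + 103 = -106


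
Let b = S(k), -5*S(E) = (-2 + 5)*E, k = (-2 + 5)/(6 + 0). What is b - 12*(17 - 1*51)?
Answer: 4077/10 ≈ 407.70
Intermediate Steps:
k = ½ (k = 3/6 = 3*(⅙) = ½ ≈ 0.50000)
S(E) = -3*E/5 (S(E) = -(-2 + 5)*E/5 = -3*E/5)
b = -3/10 (b = -⅗*½ = -3/10 ≈ -0.30000)
b - 12*(17 - 1*51) = -3/10 - 12*(17 - 1*51) = -3/10 - 12*(17 - 51) = -3/10 - 12*(-34) = -3/10 + 408 = 4077/10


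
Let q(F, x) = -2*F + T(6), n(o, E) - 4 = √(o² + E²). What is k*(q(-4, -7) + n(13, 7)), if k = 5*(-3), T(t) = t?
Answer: -270 - 15*√218 ≈ -491.47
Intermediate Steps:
n(o, E) = 4 + √(E² + o²) (n(o, E) = 4 + √(o² + E²) = 4 + √(E² + o²))
q(F, x) = 6 - 2*F (q(F, x) = -2*F + 6 = 6 - 2*F)
k = -15
k*(q(-4, -7) + n(13, 7)) = -15*((6 - 2*(-4)) + (4 + √(7² + 13²))) = -15*((6 + 8) + (4 + √(49 + 169))) = -15*(14 + (4 + √218)) = -15*(18 + √218) = -270 - 15*√218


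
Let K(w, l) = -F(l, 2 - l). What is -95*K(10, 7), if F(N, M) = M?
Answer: -475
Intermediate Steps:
K(w, l) = -2 + l (K(w, l) = -(2 - l) = -2 + l)
-95*K(10, 7) = -95*(-2 + 7) = -95*5 = -475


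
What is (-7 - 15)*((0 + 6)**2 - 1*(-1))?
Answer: -814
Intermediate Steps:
(-7 - 15)*((0 + 6)**2 - 1*(-1)) = -22*(6**2 + 1) = -22*(36 + 1) = -22*37 = -814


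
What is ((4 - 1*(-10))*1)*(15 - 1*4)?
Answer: 154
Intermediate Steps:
((4 - 1*(-10))*1)*(15 - 1*4) = ((4 + 10)*1)*(15 - 4) = (14*1)*11 = 14*11 = 154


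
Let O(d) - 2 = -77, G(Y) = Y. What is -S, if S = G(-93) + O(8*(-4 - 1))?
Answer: 168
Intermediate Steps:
O(d) = -75 (O(d) = 2 - 77 = -75)
S = -168 (S = -93 - 75 = -168)
-S = -1*(-168) = 168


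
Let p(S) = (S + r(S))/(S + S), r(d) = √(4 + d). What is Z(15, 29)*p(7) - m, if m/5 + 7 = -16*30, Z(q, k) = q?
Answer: 4885/2 + 15*√11/14 ≈ 2446.1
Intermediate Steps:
p(S) = (S + √(4 + S))/(2*S) (p(S) = (S + √(4 + S))/(S + S) = (S + √(4 + S))/((2*S)) = (S + √(4 + S))*(1/(2*S)) = (S + √(4 + S))/(2*S))
m = -2435 (m = -35 + 5*(-16*30) = -35 + 5*(-480) = -35 - 2400 = -2435)
Z(15, 29)*p(7) - m = 15*((½)*(7 + √(4 + 7))/7) - 1*(-2435) = 15*((½)*(⅐)*(7 + √11)) + 2435 = 15*(½ + √11/14) + 2435 = (15/2 + 15*√11/14) + 2435 = 4885/2 + 15*√11/14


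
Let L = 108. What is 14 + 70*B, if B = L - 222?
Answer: -7966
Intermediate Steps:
B = -114 (B = 108 - 222 = -114)
14 + 70*B = 14 + 70*(-114) = 14 - 7980 = -7966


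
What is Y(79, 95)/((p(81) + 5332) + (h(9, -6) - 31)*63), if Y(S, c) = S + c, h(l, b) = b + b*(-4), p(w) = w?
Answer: 87/2297 ≈ 0.037875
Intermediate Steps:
h(l, b) = -3*b (h(l, b) = b - 4*b = -3*b)
Y(79, 95)/((p(81) + 5332) + (h(9, -6) - 31)*63) = (79 + 95)/((81 + 5332) + (-3*(-6) - 31)*63) = 174/(5413 + (18 - 31)*63) = 174/(5413 - 13*63) = 174/(5413 - 819) = 174/4594 = 174*(1/4594) = 87/2297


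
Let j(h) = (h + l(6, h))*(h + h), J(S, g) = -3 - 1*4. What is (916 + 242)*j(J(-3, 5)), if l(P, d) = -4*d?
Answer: -340452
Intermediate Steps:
J(S, g) = -7 (J(S, g) = -3 - 4 = -7)
j(h) = -6*h**2 (j(h) = (h - 4*h)*(h + h) = (-3*h)*(2*h) = -6*h**2)
(916 + 242)*j(J(-3, 5)) = (916 + 242)*(-6*(-7)**2) = 1158*(-6*49) = 1158*(-294) = -340452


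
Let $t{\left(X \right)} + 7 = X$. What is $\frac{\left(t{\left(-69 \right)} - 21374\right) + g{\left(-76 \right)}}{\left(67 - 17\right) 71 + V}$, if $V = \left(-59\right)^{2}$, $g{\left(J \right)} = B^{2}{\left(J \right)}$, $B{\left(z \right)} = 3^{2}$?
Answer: $- \frac{21369}{7031} \approx -3.0393$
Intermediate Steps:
$B{\left(z \right)} = 9$
$g{\left(J \right)} = 81$ ($g{\left(J \right)} = 9^{2} = 81$)
$t{\left(X \right)} = -7 + X$
$V = 3481$
$\frac{\left(t{\left(-69 \right)} - 21374\right) + g{\left(-76 \right)}}{\left(67 - 17\right) 71 + V} = \frac{\left(\left(-7 - 69\right) - 21374\right) + 81}{\left(67 - 17\right) 71 + 3481} = \frac{\left(-76 - 21374\right) + 81}{50 \cdot 71 + 3481} = \frac{-21450 + 81}{3550 + 3481} = - \frac{21369}{7031}$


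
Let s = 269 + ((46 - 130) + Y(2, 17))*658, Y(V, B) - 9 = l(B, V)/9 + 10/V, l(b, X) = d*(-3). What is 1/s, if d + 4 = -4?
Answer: -3/132109 ≈ -2.2709e-5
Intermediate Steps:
d = -8 (d = -4 - 4 = -8)
l(b, X) = 24 (l(b, X) = -8*(-3) = 24)
Y(V, B) = 35/3 + 10/V (Y(V, B) = 9 + (24/9 + 10/V) = 9 + (24*(⅑) + 10/V) = 9 + (8/3 + 10/V) = 35/3 + 10/V)
s = -132109/3 (s = 269 + ((46 - 130) + (35/3 + 10/2))*658 = 269 + (-84 + (35/3 + 10*(½)))*658 = 269 + (-84 + (35/3 + 5))*658 = 269 + (-84 + 50/3)*658 = 269 - 202/3*658 = 269 - 132916/3 = -132109/3 ≈ -44036.)
1/s = 1/(-132109/3) = -3/132109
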